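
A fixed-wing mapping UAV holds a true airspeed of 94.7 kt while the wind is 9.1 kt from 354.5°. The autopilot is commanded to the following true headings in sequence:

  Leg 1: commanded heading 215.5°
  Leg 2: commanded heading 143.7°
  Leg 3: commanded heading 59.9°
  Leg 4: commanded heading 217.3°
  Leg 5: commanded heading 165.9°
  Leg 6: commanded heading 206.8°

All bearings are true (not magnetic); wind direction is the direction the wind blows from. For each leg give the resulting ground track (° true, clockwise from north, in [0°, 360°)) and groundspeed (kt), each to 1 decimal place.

Leg 1: heading 215.5°; drift -3.4° → track 212.1°, groundspeed 101.7 kt
Leg 2: heading 143.7°; drift +2.6° → track 146.3°, groundspeed 102.6 kt
Leg 3: heading 59.9°; drift +5.2° → track 65.1°, groundspeed 91.3 kt
Leg 4: heading 217.3°; drift -3.5° → track 213.8°, groundspeed 101.6 kt
Leg 5: heading 165.9°; drift +0.8° → track 166.7°, groundspeed 103.7 kt
Leg 6: heading 206.8°; drift -2.7° → track 204.1°, groundspeed 102.5 kt

Leg 1: track=212.1°, groundspeed=101.7 kt
Leg 2: track=146.3°, groundspeed=102.6 kt
Leg 3: track=65.1°, groundspeed=91.3 kt
Leg 4: track=213.8°, groundspeed=101.6 kt
Leg 5: track=166.7°, groundspeed=103.7 kt
Leg 6: track=204.1°, groundspeed=102.5 kt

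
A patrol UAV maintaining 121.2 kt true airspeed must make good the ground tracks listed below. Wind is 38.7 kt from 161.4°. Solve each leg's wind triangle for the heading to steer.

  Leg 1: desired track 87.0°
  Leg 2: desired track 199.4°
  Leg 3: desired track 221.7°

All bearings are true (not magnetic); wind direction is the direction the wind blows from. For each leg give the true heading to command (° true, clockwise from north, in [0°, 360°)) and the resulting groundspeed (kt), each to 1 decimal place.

Leg 1: heading=104.9°, groundspeed=104.9 kt
Leg 2: heading=188.1°, groundspeed=88.3 kt
Leg 3: heading=205.6°, groundspeed=97.3 kt

Leg 1: desired track 87.0°; wind correction +17.9° → command heading 104.9°, groundspeed 104.9 kt
Leg 2: desired track 199.4°; wind correction -11.3° → command heading 188.1°, groundspeed 88.3 kt
Leg 3: desired track 221.7°; wind correction -16.1° → command heading 205.6°, groundspeed 97.3 kt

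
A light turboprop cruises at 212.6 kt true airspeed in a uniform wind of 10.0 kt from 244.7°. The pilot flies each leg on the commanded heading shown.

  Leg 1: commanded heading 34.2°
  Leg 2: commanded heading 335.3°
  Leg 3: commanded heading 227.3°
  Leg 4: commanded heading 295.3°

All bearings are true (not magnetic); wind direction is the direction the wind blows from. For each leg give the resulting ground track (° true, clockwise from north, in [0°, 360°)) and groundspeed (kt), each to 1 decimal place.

Leg 1: track=35.5°, groundspeed=221.3 kt
Leg 2: track=338.0°, groundspeed=212.9 kt
Leg 3: track=226.5°, groundspeed=203.1 kt
Leg 4: track=297.4°, groundspeed=206.4 kt

Leg 1: heading 34.2°; drift +1.3° → track 35.5°, groundspeed 221.3 kt
Leg 2: heading 335.3°; drift +2.7° → track 338.0°, groundspeed 212.9 kt
Leg 3: heading 227.3°; drift -0.8° → track 226.5°, groundspeed 203.1 kt
Leg 4: heading 295.3°; drift +2.1° → track 297.4°, groundspeed 206.4 kt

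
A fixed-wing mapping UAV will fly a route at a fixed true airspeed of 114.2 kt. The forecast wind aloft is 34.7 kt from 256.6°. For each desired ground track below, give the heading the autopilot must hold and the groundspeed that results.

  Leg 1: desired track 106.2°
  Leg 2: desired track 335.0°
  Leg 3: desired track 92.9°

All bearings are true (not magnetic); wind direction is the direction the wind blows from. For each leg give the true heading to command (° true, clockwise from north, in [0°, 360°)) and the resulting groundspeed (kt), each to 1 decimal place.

Leg 1: heading=114.8°, groundspeed=143.1 kt
Leg 2: heading=317.7°, groundspeed=102.0 kt
Leg 3: heading=97.8°, groundspeed=147.1 kt

Leg 1: desired track 106.2°; wind correction +8.6° → command heading 114.8°, groundspeed 143.1 kt
Leg 2: desired track 335.0°; wind correction -17.3° → command heading 317.7°, groundspeed 102.0 kt
Leg 3: desired track 92.9°; wind correction +4.9° → command heading 97.8°, groundspeed 147.1 kt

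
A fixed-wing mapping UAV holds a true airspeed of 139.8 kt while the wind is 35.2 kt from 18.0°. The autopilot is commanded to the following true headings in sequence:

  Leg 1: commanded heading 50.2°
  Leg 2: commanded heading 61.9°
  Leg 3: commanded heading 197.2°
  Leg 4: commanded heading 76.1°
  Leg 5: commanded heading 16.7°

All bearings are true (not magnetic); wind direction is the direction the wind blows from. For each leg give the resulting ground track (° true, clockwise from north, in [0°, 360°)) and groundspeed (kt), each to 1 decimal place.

Leg 1: heading 50.2°; drift +9.7° → track 59.9°, groundspeed 111.6 kt
Leg 2: heading 61.9°; drift +12.0° → track 73.9°, groundspeed 117.0 kt
Leg 3: heading 197.2°; drift +0.2° → track 197.4°, groundspeed 175.0 kt
Leg 4: heading 76.1°; drift +13.9° → track 90.0°, groundspeed 124.8 kt
Leg 5: heading 16.7°; drift -0.4° → track 16.3°, groundspeed 104.6 kt

Leg 1: track=59.9°, groundspeed=111.6 kt
Leg 2: track=73.9°, groundspeed=117.0 kt
Leg 3: track=197.4°, groundspeed=175.0 kt
Leg 4: track=90.0°, groundspeed=124.8 kt
Leg 5: track=16.3°, groundspeed=104.6 kt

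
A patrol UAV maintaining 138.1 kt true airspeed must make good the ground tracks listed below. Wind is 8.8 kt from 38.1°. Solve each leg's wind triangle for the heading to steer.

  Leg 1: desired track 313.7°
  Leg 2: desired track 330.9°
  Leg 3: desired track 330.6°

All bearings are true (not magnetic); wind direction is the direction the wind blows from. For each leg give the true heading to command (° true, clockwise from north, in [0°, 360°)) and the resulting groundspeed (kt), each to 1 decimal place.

Leg 1: desired track 313.7°; wind correction +3.6° → command heading 317.3°, groundspeed 137.0 kt
Leg 2: desired track 330.9°; wind correction +3.4° → command heading 334.3°, groundspeed 134.5 kt
Leg 3: desired track 330.6°; wind correction +3.4° → command heading 334.0°, groundspeed 134.5 kt

Leg 1: heading=317.3°, groundspeed=137.0 kt
Leg 2: heading=334.3°, groundspeed=134.5 kt
Leg 3: heading=334.0°, groundspeed=134.5 kt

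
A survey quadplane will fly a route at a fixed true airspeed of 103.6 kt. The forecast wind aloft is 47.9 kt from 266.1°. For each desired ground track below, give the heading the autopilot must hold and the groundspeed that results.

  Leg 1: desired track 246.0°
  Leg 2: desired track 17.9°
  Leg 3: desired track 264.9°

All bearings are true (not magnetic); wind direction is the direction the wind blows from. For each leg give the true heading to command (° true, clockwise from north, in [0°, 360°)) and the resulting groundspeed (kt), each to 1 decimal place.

Leg 1: heading=255.1°, groundspeed=57.3 kt
Leg 2: heading=352.5°, groundspeed=111.4 kt
Leg 3: heading=265.5°, groundspeed=55.7 kt

Leg 1: desired track 246.0°; wind correction +9.1° → command heading 255.1°, groundspeed 57.3 kt
Leg 2: desired track 17.9°; wind correction -25.4° → command heading 352.5°, groundspeed 111.4 kt
Leg 3: desired track 264.9°; wind correction +0.6° → command heading 265.5°, groundspeed 55.7 kt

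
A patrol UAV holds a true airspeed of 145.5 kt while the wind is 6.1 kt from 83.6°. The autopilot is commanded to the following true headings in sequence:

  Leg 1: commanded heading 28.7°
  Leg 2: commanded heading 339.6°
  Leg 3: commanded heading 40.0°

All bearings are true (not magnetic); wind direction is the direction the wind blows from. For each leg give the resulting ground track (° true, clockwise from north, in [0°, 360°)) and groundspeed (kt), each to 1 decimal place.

Leg 1: heading 28.7°; drift -2.0° → track 26.7°, groundspeed 142.1 kt
Leg 2: heading 339.6°; drift -2.3° → track 337.3°, groundspeed 147.1 kt
Leg 3: heading 40.0°; drift -1.7° → track 38.3°, groundspeed 141.1 kt

Leg 1: track=26.7°, groundspeed=142.1 kt
Leg 2: track=337.3°, groundspeed=147.1 kt
Leg 3: track=38.3°, groundspeed=141.1 kt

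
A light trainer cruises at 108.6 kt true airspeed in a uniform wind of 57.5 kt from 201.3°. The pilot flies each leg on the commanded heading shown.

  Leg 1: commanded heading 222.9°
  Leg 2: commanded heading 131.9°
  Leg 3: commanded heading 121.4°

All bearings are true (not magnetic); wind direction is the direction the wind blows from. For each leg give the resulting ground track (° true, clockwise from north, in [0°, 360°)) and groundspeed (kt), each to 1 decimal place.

Leg 1: heading 222.9°; drift +21.0° → track 243.9°, groundspeed 59.1 kt
Leg 2: heading 131.9°; drift -31.3° → track 100.6°, groundspeed 103.5 kt
Leg 3: heading 121.4°; drift -29.9° → track 91.5°, groundspeed 113.6 kt

Leg 1: track=243.9°, groundspeed=59.1 kt
Leg 2: track=100.6°, groundspeed=103.5 kt
Leg 3: track=91.5°, groundspeed=113.6 kt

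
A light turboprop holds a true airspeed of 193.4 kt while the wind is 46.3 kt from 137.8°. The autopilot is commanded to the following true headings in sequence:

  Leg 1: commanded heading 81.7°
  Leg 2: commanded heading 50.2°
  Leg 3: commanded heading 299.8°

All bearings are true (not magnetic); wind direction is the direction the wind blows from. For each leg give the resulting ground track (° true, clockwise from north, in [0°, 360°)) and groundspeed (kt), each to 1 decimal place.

Leg 1: track=68.8°, groundspeed=171.9 kt
Leg 2: track=36.6°, groundspeed=197.0 kt
Leg 3: track=303.2°, groundspeed=237.9 kt

Leg 1: heading 81.7°; drift -12.9° → track 68.8°, groundspeed 171.9 kt
Leg 2: heading 50.2°; drift -13.6° → track 36.6°, groundspeed 197.0 kt
Leg 3: heading 299.8°; drift +3.4° → track 303.2°, groundspeed 237.9 kt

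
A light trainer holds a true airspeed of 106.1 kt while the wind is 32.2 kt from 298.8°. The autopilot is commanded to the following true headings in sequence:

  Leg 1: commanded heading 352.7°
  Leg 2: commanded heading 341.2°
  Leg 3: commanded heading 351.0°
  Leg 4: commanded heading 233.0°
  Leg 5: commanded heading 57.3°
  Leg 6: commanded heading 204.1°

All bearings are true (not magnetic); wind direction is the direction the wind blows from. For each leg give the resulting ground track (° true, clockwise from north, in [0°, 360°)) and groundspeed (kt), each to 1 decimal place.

Leg 1: track=9.3°, groundspeed=90.9 kt
Leg 2: track=356.0°, groundspeed=85.1 kt
Leg 3: track=7.4°, groundspeed=90.0 kt
Leg 4: track=215.5°, groundspeed=97.4 kt
Leg 5: track=70.4°, groundspeed=124.7 kt
Leg 6: track=187.7°, groundspeed=113.4 kt

Leg 1: heading 352.7°; drift +16.6° → track 9.3°, groundspeed 90.9 kt
Leg 2: heading 341.2°; drift +14.8° → track 356.0°, groundspeed 85.1 kt
Leg 3: heading 351.0°; drift +16.4° → track 7.4°, groundspeed 90.0 kt
Leg 4: heading 233.0°; drift -17.5° → track 215.5°, groundspeed 97.4 kt
Leg 5: heading 57.3°; drift +13.1° → track 70.4°, groundspeed 124.7 kt
Leg 6: heading 204.1°; drift -16.4° → track 187.7°, groundspeed 113.4 kt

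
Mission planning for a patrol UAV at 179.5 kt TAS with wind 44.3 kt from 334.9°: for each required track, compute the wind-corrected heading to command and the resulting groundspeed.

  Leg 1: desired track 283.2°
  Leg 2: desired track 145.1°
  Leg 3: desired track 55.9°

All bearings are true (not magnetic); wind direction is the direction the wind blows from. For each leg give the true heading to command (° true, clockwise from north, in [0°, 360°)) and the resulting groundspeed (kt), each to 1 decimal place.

Leg 1: desired track 283.2°; wind correction +11.2° → command heading 294.4°, groundspeed 148.6 kt
Leg 2: desired track 145.1°; wind correction -2.4° → command heading 142.7°, groundspeed 223.0 kt
Leg 3: desired track 55.9°; wind correction -14.1° → command heading 41.8°, groundspeed 167.2 kt

Leg 1: heading=294.4°, groundspeed=148.6 kt
Leg 2: heading=142.7°, groundspeed=223.0 kt
Leg 3: heading=41.8°, groundspeed=167.2 kt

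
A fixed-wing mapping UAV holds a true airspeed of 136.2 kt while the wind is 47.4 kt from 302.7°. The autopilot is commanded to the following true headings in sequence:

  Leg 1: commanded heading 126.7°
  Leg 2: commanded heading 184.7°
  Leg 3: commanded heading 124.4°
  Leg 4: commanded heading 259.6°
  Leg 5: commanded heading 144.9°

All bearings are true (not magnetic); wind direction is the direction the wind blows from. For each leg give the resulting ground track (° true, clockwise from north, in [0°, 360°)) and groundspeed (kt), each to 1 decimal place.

Leg 1: heading 126.7°; drift -1.0° → track 125.7°, groundspeed 183.5 kt
Leg 2: heading 184.7°; drift -14.8° → track 169.9°, groundspeed 163.9 kt
Leg 3: heading 124.4°; drift -0.4° → track 124.0°, groundspeed 183.6 kt
Leg 4: heading 259.6°; drift -17.7° → track 241.9°, groundspeed 106.6 kt
Leg 5: heading 144.9°; drift -5.7° → track 139.2°, groundspeed 181.0 kt

Leg 1: track=125.7°, groundspeed=183.5 kt
Leg 2: track=169.9°, groundspeed=163.9 kt
Leg 3: track=124.0°, groundspeed=183.6 kt
Leg 4: track=241.9°, groundspeed=106.6 kt
Leg 5: track=139.2°, groundspeed=181.0 kt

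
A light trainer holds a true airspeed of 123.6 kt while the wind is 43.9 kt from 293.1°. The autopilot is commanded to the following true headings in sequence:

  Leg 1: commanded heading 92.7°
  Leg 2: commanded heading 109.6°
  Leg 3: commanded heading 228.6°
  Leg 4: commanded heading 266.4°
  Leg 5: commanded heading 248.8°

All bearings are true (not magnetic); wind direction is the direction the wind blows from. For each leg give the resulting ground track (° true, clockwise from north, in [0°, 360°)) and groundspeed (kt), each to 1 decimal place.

Leg 1: heading 92.7°; drift +5.3° → track 98.0°, groundspeed 165.5 kt
Leg 2: heading 109.6°; drift +0.9° → track 110.5°, groundspeed 167.4 kt
Leg 3: heading 228.6°; drift -20.7° → track 207.9°, groundspeed 111.9 kt
Leg 4: heading 266.4°; drift -13.2° → track 253.2°, groundspeed 86.7 kt
Leg 5: heading 248.8°; drift -18.4° → track 230.4°, groundspeed 97.1 kt

Leg 1: track=98.0°, groundspeed=165.5 kt
Leg 2: track=110.5°, groundspeed=167.4 kt
Leg 3: track=207.9°, groundspeed=111.9 kt
Leg 4: track=253.2°, groundspeed=86.7 kt
Leg 5: track=230.4°, groundspeed=97.1 kt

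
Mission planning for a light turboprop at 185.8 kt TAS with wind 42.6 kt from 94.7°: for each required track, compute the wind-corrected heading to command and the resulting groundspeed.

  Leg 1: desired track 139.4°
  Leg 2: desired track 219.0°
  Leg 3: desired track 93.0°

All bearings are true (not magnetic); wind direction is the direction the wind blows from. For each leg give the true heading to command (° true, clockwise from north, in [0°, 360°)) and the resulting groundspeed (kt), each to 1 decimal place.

Leg 1: desired track 139.4°; wind correction -9.3° → command heading 130.1°, groundspeed 153.1 kt
Leg 2: desired track 219.0°; wind correction -10.9° → command heading 208.1°, groundspeed 206.4 kt
Leg 3: desired track 93.0°; wind correction +0.4° → command heading 93.4°, groundspeed 143.2 kt

Leg 1: heading=130.1°, groundspeed=153.1 kt
Leg 2: heading=208.1°, groundspeed=206.4 kt
Leg 3: heading=93.4°, groundspeed=143.2 kt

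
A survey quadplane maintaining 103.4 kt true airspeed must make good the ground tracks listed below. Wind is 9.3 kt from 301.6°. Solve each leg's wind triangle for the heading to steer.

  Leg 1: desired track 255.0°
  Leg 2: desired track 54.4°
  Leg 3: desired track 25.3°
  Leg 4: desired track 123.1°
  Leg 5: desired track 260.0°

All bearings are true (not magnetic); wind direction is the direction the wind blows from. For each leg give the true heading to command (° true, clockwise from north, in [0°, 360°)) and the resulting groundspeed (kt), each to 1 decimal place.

Leg 1: heading=258.7°, groundspeed=96.8 kt
Leg 2: heading=49.6°, groundspeed=106.6 kt
Leg 3: heading=20.2°, groundspeed=102.0 kt
Leg 4: heading=123.2°, groundspeed=112.7 kt
Leg 5: heading=263.4°, groundspeed=96.3 kt

Leg 1: desired track 255.0°; wind correction +3.7° → command heading 258.7°, groundspeed 96.8 kt
Leg 2: desired track 54.4°; wind correction -4.8° → command heading 49.6°, groundspeed 106.6 kt
Leg 3: desired track 25.3°; wind correction -5.1° → command heading 20.2°, groundspeed 102.0 kt
Leg 4: desired track 123.1°; wind correction +0.1° → command heading 123.2°, groundspeed 112.7 kt
Leg 5: desired track 260.0°; wind correction +3.4° → command heading 263.4°, groundspeed 96.3 kt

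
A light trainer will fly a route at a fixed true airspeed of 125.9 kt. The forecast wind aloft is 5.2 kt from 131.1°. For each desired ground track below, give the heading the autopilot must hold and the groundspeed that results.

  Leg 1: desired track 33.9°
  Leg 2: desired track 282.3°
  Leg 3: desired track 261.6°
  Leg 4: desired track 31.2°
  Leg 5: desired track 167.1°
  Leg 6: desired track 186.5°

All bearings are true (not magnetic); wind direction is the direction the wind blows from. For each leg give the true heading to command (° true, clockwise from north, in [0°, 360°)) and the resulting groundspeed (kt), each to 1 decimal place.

Leg 1: heading=36.2°, groundspeed=126.4 kt
Leg 2: heading=281.2°, groundspeed=130.4 kt
Leg 3: heading=259.8°, groundspeed=129.2 kt
Leg 4: heading=33.5°, groundspeed=126.7 kt
Leg 5: heading=165.7°, groundspeed=121.7 kt
Leg 6: heading=184.6°, groundspeed=122.9 kt

Leg 1: desired track 33.9°; wind correction +2.3° → command heading 36.2°, groundspeed 126.4 kt
Leg 2: desired track 282.3°; wind correction -1.1° → command heading 281.2°, groundspeed 130.4 kt
Leg 3: desired track 261.6°; wind correction -1.8° → command heading 259.8°, groundspeed 129.2 kt
Leg 4: desired track 31.2°; wind correction +2.3° → command heading 33.5°, groundspeed 126.7 kt
Leg 5: desired track 167.1°; wind correction -1.4° → command heading 165.7°, groundspeed 121.7 kt
Leg 6: desired track 186.5°; wind correction -1.9° → command heading 184.6°, groundspeed 122.9 kt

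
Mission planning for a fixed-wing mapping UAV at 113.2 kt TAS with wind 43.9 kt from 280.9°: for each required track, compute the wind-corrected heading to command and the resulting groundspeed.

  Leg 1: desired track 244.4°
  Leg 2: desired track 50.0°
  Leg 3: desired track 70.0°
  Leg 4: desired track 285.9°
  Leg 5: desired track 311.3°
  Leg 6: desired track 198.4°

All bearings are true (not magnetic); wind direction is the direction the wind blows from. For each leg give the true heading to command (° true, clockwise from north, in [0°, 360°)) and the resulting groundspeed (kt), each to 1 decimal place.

Leg 1: desired track 244.4°; wind correction +13.3° → command heading 257.7°, groundspeed 74.9 kt
Leg 2: desired track 50.0°; wind correction -17.5° → command heading 32.5°, groundspeed 135.6 kt
Leg 3: desired track 70.0°; wind correction -11.5° → command heading 58.5°, groundspeed 148.6 kt
Leg 4: desired track 285.9°; wind correction -1.9° → command heading 284.0°, groundspeed 69.4 kt
Leg 5: desired track 311.3°; wind correction -11.3° → command heading 300.0°, groundspeed 73.1 kt
Leg 6: desired track 198.4°; wind correction +22.6° → command heading 221.0°, groundspeed 98.8 kt

Leg 1: heading=257.7°, groundspeed=74.9 kt
Leg 2: heading=32.5°, groundspeed=135.6 kt
Leg 3: heading=58.5°, groundspeed=148.6 kt
Leg 4: heading=284.0°, groundspeed=69.4 kt
Leg 5: heading=300.0°, groundspeed=73.1 kt
Leg 6: heading=221.0°, groundspeed=98.8 kt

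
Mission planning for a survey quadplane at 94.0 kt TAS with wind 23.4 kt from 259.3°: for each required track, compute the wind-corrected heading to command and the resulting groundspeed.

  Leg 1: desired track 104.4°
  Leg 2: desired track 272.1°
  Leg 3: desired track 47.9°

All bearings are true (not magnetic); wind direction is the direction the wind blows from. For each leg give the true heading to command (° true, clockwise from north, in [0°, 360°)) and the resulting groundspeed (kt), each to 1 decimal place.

Leg 1: desired track 104.4°; wind correction +6.1° → command heading 110.5°, groundspeed 114.7 kt
Leg 2: desired track 272.1°; wind correction -3.2° → command heading 268.9°, groundspeed 71.0 kt
Leg 3: desired track 47.9°; wind correction -7.5° → command heading 40.4°, groundspeed 113.2 kt

Leg 1: heading=110.5°, groundspeed=114.7 kt
Leg 2: heading=268.9°, groundspeed=71.0 kt
Leg 3: heading=40.4°, groundspeed=113.2 kt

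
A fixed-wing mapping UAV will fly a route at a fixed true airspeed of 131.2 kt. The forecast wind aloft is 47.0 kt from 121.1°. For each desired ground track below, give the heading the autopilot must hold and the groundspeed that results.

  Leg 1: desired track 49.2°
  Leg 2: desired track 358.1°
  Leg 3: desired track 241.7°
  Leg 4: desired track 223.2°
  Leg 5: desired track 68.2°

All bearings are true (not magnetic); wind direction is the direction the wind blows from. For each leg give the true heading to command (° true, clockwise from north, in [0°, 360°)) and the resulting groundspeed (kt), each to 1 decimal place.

Leg 1: heading=69.1°, groundspeed=108.8 kt
Leg 2: heading=15.6°, groundspeed=150.7 kt
Leg 3: heading=223.7°, groundspeed=148.7 kt
Leg 4: heading=202.7°, groundspeed=132.7 kt
Leg 5: heading=84.8°, groundspeed=97.4 kt

Leg 1: desired track 49.2°; wind correction +19.9° → command heading 69.1°, groundspeed 108.8 kt
Leg 2: desired track 358.1°; wind correction +17.5° → command heading 15.6°, groundspeed 150.7 kt
Leg 3: desired track 241.7°; wind correction -18.0° → command heading 223.7°, groundspeed 148.7 kt
Leg 4: desired track 223.2°; wind correction -20.5° → command heading 202.7°, groundspeed 132.7 kt
Leg 5: desired track 68.2°; wind correction +16.6° → command heading 84.8°, groundspeed 97.4 kt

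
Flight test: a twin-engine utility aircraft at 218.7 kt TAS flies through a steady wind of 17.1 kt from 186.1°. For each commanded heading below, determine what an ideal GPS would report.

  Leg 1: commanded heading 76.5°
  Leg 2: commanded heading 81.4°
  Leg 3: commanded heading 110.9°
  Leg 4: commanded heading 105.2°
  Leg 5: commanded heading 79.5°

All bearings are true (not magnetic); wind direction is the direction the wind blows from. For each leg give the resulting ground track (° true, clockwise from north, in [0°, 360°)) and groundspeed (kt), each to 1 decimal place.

Leg 1: heading 76.5°; drift -4.1° → track 72.4°, groundspeed 225.0 kt
Leg 2: heading 81.4°; drift -4.2° → track 77.2°, groundspeed 223.7 kt
Leg 3: heading 110.9°; drift -4.4° → track 106.5°, groundspeed 215.0 kt
Leg 4: heading 105.2°; drift -4.5° → track 100.7°, groundspeed 216.7 kt
Leg 5: heading 79.5°; drift -4.2° → track 75.3°, groundspeed 224.2 kt

Leg 1: track=72.4°, groundspeed=225.0 kt
Leg 2: track=77.2°, groundspeed=223.7 kt
Leg 3: track=106.5°, groundspeed=215.0 kt
Leg 4: track=100.7°, groundspeed=216.7 kt
Leg 5: track=75.3°, groundspeed=224.2 kt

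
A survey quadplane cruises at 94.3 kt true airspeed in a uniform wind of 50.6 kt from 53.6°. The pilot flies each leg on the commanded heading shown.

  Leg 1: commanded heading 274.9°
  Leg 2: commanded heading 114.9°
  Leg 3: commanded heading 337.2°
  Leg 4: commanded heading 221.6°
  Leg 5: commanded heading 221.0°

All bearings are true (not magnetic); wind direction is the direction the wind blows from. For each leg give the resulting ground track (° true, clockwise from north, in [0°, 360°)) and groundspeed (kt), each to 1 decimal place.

Leg 1: track=260.7°, groundspeed=136.5 kt
Leg 2: track=147.3°, groundspeed=82.9 kt
Leg 3: track=306.4°, groundspeed=96.0 kt
Leg 4: track=225.8°, groundspeed=144.2 kt
Leg 5: track=225.4°, groundspeed=144.1 kt

Leg 1: heading 274.9°; drift -14.2° → track 260.7°, groundspeed 136.5 kt
Leg 2: heading 114.9°; drift +32.4° → track 147.3°, groundspeed 82.9 kt
Leg 3: heading 337.2°; drift -30.8° → track 306.4°, groundspeed 96.0 kt
Leg 4: heading 221.6°; drift +4.2° → track 225.8°, groundspeed 144.2 kt
Leg 5: heading 221.0°; drift +4.4° → track 225.4°, groundspeed 144.1 kt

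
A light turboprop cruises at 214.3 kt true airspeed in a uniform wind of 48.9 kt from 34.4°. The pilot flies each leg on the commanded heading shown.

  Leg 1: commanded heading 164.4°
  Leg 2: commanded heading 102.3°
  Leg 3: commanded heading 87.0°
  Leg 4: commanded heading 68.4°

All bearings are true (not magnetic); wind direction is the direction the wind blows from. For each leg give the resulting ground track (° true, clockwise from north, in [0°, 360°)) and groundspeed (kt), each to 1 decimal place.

Leg 1: track=173.1°, groundspeed=248.6 kt
Leg 2: track=115.3°, groundspeed=201.1 kt
Leg 3: track=98.9°, groundspeed=188.6 kt
Leg 4: track=77.3°, groundspeed=175.9 kt

Leg 1: heading 164.4°; drift +8.7° → track 173.1°, groundspeed 248.6 kt
Leg 2: heading 102.3°; drift +13.0° → track 115.3°, groundspeed 201.1 kt
Leg 3: heading 87.0°; drift +11.9° → track 98.9°, groundspeed 188.6 kt
Leg 4: heading 68.4°; drift +8.9° → track 77.3°, groundspeed 175.9 kt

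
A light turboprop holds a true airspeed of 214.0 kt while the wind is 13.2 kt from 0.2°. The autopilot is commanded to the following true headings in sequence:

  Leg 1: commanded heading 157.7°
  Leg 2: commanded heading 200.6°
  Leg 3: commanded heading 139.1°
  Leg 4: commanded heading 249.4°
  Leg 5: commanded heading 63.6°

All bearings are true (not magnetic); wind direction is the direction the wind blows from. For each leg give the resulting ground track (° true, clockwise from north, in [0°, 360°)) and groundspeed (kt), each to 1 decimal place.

Leg 1: heading 157.7°; drift +1.3° → track 159.0°, groundspeed 226.3 kt
Leg 2: heading 200.6°; drift -1.2° → track 199.4°, groundspeed 226.4 kt
Leg 3: heading 139.1°; drift +2.2° → track 141.3°, groundspeed 224.1 kt
Leg 4: heading 249.4°; drift -3.2° → track 246.2°, groundspeed 219.0 kt
Leg 5: heading 63.6°; drift +3.2° → track 66.8°, groundspeed 208.4 kt

Leg 1: track=159.0°, groundspeed=226.3 kt
Leg 2: track=199.4°, groundspeed=226.4 kt
Leg 3: track=141.3°, groundspeed=224.1 kt
Leg 4: track=246.2°, groundspeed=219.0 kt
Leg 5: track=66.8°, groundspeed=208.4 kt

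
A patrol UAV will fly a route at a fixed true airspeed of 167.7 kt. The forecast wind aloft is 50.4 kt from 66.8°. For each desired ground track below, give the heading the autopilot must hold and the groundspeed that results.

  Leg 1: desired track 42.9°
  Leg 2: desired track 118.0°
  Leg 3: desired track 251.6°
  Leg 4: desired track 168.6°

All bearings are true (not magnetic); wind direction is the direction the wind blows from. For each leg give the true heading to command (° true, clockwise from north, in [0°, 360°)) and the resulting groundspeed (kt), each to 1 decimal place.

Leg 1: desired track 42.9°; wind correction +7.0° → command heading 49.9°, groundspeed 120.4 kt
Leg 2: desired track 118.0°; wind correction -13.5° → command heading 104.5°, groundspeed 131.5 kt
Leg 3: desired track 251.6°; wind correction +1.4° → command heading 253.0°, groundspeed 217.9 kt
Leg 4: desired track 168.6°; wind correction -17.1° → command heading 151.5°, groundspeed 170.6 kt

Leg 1: heading=49.9°, groundspeed=120.4 kt
Leg 2: heading=104.5°, groundspeed=131.5 kt
Leg 3: heading=253.0°, groundspeed=217.9 kt
Leg 4: heading=151.5°, groundspeed=170.6 kt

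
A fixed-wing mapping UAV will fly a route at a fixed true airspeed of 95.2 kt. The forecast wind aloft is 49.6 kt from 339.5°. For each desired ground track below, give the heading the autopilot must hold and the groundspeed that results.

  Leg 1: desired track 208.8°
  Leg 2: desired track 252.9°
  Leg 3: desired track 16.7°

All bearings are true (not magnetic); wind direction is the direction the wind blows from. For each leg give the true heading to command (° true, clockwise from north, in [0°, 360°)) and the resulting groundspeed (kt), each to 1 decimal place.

Leg 1: heading=232.1°, groundspeed=119.8 kt
Leg 2: heading=284.2°, groundspeed=78.4 kt
Leg 3: heading=358.3°, groundspeed=50.8 kt

Leg 1: desired track 208.8°; wind correction +23.3° → command heading 232.1°, groundspeed 119.8 kt
Leg 2: desired track 252.9°; wind correction +31.3° → command heading 284.2°, groundspeed 78.4 kt
Leg 3: desired track 16.7°; wind correction -18.4° → command heading 358.3°, groundspeed 50.8 kt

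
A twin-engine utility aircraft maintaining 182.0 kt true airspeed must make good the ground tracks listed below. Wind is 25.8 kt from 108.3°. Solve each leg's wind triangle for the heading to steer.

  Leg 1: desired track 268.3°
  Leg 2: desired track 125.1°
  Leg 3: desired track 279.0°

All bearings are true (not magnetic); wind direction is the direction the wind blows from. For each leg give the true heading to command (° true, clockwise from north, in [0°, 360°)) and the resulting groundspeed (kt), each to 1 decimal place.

Leg 1: heading=265.5°, groundspeed=206.0 kt
Leg 2: heading=122.8°, groundspeed=157.1 kt
Leg 3: heading=277.7°, groundspeed=207.4 kt

Leg 1: desired track 268.3°; wind correction -2.8° → command heading 265.5°, groundspeed 206.0 kt
Leg 2: desired track 125.1°; wind correction -2.3° → command heading 122.8°, groundspeed 157.1 kt
Leg 3: desired track 279.0°; wind correction -1.3° → command heading 277.7°, groundspeed 207.4 kt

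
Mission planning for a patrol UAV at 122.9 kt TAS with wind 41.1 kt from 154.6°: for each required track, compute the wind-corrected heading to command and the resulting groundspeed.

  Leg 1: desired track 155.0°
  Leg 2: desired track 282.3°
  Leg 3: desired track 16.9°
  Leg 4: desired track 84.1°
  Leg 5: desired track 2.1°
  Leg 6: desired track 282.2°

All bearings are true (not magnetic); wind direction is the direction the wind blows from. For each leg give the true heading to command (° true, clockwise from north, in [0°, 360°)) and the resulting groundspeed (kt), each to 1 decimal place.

Leg 1: heading=154.9°, groundspeed=81.8 kt
Leg 2: heading=267.0°, groundspeed=143.7 kt
Leg 3: heading=29.9°, groundspeed=150.1 kt
Leg 4: heading=102.5°, groundspeed=102.9 kt
Leg 5: heading=11.0°, groundspeed=157.9 kt
Leg 6: heading=266.8°, groundspeed=143.6 kt

Leg 1: desired track 155.0°; wind correction -0.1° → command heading 154.9°, groundspeed 81.8 kt
Leg 2: desired track 282.3°; wind correction -15.3° → command heading 267.0°, groundspeed 143.7 kt
Leg 3: desired track 16.9°; wind correction +13.0° → command heading 29.9°, groundspeed 150.1 kt
Leg 4: desired track 84.1°; wind correction +18.4° → command heading 102.5°, groundspeed 102.9 kt
Leg 5: desired track 2.1°; wind correction +8.9° → command heading 11.0°, groundspeed 157.9 kt
Leg 6: desired track 282.2°; wind correction -15.4° → command heading 266.8°, groundspeed 143.6 kt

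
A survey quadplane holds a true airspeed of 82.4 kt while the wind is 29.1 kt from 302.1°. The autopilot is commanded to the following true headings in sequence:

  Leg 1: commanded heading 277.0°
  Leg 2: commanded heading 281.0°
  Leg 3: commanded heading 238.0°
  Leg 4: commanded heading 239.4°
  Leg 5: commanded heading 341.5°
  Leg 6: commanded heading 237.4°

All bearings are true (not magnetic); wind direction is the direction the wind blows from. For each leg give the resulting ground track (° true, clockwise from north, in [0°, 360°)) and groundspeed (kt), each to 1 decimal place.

Leg 1: track=264.6°, groundspeed=57.4 kt
Leg 2: track=270.3°, groundspeed=56.2 kt
Leg 3: track=217.4°, groundspeed=74.4 kt
Leg 4: track=218.9°, groundspeed=73.7 kt
Leg 5: track=358.6°, groundspeed=62.7 kt
Leg 6: track=216.8°, groundspeed=74.7 kt

Leg 1: heading 277.0°; drift -12.4° → track 264.6°, groundspeed 57.4 kt
Leg 2: heading 281.0°; drift -10.7° → track 270.3°, groundspeed 56.2 kt
Leg 3: heading 238.0°; drift -20.6° → track 217.4°, groundspeed 74.4 kt
Leg 4: heading 239.4°; drift -20.5° → track 218.9°, groundspeed 73.7 kt
Leg 5: heading 341.5°; drift +17.1° → track 358.6°, groundspeed 62.7 kt
Leg 6: heading 237.4°; drift -20.6° → track 216.8°, groundspeed 74.7 kt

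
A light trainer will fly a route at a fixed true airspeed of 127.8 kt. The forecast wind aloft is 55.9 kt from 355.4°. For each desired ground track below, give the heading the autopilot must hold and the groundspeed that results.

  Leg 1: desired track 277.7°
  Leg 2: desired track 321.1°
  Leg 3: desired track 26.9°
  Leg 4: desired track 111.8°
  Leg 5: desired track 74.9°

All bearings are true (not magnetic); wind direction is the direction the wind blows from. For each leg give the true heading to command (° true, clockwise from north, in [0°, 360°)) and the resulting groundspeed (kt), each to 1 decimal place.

Leg 1: desired track 277.7°; wind correction +25.3° → command heading 303.0°, groundspeed 103.6 kt
Leg 2: desired track 321.1°; wind correction +14.3° → command heading 335.4°, groundspeed 77.7 kt
Leg 3: desired track 26.9°; wind correction -13.2° → command heading 13.7°, groundspeed 76.8 kt
Leg 4: desired track 111.8°; wind correction -23.1° → command heading 88.7°, groundspeed 142.4 kt
Leg 5: desired track 74.9°; wind correction -25.5° → command heading 49.4°, groundspeed 105.2 kt

Leg 1: heading=303.0°, groundspeed=103.6 kt
Leg 2: heading=335.4°, groundspeed=77.7 kt
Leg 3: heading=13.7°, groundspeed=76.8 kt
Leg 4: heading=88.7°, groundspeed=142.4 kt
Leg 5: heading=49.4°, groundspeed=105.2 kt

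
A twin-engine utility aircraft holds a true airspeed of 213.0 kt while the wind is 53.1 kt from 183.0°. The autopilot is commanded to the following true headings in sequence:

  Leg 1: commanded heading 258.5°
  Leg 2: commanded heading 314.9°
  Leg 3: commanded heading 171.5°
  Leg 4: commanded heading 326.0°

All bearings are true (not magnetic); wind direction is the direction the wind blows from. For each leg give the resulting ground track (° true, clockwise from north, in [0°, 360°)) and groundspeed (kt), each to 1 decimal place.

Leg 1: track=272.9°, groundspeed=206.2 kt
Leg 2: track=323.9°, groundspeed=251.6 kt
Leg 3: track=167.7°, groundspeed=161.3 kt
Leg 4: track=333.1°, groundspeed=257.4 kt

Leg 1: heading 258.5°; drift +14.4° → track 272.9°, groundspeed 206.2 kt
Leg 2: heading 314.9°; drift +9.0° → track 323.9°, groundspeed 251.6 kt
Leg 3: heading 171.5°; drift -3.8° → track 167.7°, groundspeed 161.3 kt
Leg 4: heading 326.0°; drift +7.1° → track 333.1°, groundspeed 257.4 kt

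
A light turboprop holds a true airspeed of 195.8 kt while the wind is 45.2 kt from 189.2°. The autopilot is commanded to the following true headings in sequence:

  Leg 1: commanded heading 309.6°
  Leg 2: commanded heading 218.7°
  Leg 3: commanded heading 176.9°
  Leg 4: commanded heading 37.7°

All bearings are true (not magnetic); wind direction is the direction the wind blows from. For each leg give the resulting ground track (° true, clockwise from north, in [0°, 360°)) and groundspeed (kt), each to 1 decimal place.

Leg 1: track=319.7°, groundspeed=222.1 kt
Leg 2: track=226.8°, groundspeed=158.0 kt
Leg 3: track=173.3°, groundspeed=151.9 kt
Leg 4: track=32.5°, groundspeed=236.5 kt

Leg 1: heading 309.6°; drift +10.1° → track 319.7°, groundspeed 222.1 kt
Leg 2: heading 218.7°; drift +8.1° → track 226.8°, groundspeed 158.0 kt
Leg 3: heading 176.9°; drift -3.6° → track 173.3°, groundspeed 151.9 kt
Leg 4: heading 37.7°; drift -5.2° → track 32.5°, groundspeed 236.5 kt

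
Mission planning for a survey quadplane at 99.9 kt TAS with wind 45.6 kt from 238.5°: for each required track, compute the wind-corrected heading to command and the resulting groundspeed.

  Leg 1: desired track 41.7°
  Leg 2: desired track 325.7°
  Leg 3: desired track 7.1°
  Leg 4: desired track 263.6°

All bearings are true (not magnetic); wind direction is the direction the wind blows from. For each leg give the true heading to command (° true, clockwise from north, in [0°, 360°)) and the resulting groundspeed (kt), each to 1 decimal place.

Leg 1: desired track 41.7°; wind correction -7.6° → command heading 34.1°, groundspeed 142.7 kt
Leg 2: desired track 325.7°; wind correction -27.1° → command heading 298.6°, groundspeed 86.7 kt
Leg 3: desired track 7.1°; wind correction -20.9° → command heading 346.2°, groundspeed 121.8 kt
Leg 4: desired track 263.6°; wind correction -11.2° → command heading 252.4°, groundspeed 56.7 kt

Leg 1: heading=34.1°, groundspeed=142.7 kt
Leg 2: heading=298.6°, groundspeed=86.7 kt
Leg 3: heading=346.2°, groundspeed=121.8 kt
Leg 4: heading=252.4°, groundspeed=56.7 kt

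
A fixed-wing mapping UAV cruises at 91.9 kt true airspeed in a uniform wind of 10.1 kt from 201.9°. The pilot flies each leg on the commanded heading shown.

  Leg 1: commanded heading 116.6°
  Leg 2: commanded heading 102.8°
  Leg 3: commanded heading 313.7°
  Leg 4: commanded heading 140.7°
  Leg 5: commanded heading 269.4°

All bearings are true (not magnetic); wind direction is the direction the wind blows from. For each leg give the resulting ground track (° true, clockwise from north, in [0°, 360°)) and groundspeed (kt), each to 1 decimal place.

Leg 1: track=110.3°, groundspeed=91.6 kt
Leg 2: track=96.7°, groundspeed=94.0 kt
Leg 3: track=319.3°, groundspeed=96.1 kt
Leg 4: track=134.9°, groundspeed=87.5 kt
Leg 5: track=275.5°, groundspeed=88.5 kt

Leg 1: heading 116.6°; drift -6.3° → track 110.3°, groundspeed 91.6 kt
Leg 2: heading 102.8°; drift -6.1° → track 96.7°, groundspeed 94.0 kt
Leg 3: heading 313.7°; drift +5.6° → track 319.3°, groundspeed 96.1 kt
Leg 4: heading 140.7°; drift -5.8° → track 134.9°, groundspeed 87.5 kt
Leg 5: heading 269.4°; drift +6.1° → track 275.5°, groundspeed 88.5 kt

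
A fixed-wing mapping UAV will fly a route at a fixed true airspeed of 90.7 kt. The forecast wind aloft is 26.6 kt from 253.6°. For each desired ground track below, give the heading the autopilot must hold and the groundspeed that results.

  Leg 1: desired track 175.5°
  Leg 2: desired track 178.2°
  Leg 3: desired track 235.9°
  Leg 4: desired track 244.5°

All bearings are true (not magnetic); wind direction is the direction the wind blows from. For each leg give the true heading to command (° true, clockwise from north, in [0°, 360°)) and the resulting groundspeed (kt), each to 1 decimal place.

Leg 1: desired track 175.5°; wind correction +16.7° → command heading 192.2°, groundspeed 81.4 kt
Leg 2: desired track 178.2°; wind correction +16.5° → command heading 194.7°, groundspeed 80.3 kt
Leg 3: desired track 235.9°; wind correction +5.1° → command heading 241.0°, groundspeed 65.0 kt
Leg 4: desired track 244.5°; wind correction +2.7° → command heading 247.2°, groundspeed 64.3 kt

Leg 1: heading=192.2°, groundspeed=81.4 kt
Leg 2: heading=194.7°, groundspeed=80.3 kt
Leg 3: heading=241.0°, groundspeed=65.0 kt
Leg 4: heading=247.2°, groundspeed=64.3 kt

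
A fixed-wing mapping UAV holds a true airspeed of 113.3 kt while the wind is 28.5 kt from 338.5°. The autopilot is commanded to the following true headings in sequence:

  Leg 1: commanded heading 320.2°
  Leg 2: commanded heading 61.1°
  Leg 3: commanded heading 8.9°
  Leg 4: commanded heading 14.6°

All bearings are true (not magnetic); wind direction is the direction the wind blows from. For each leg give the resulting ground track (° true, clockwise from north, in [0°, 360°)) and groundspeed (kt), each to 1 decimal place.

Leg 1: track=314.3°, groundspeed=86.7 kt
Leg 2: track=75.6°, groundspeed=113.2 kt
Leg 3: track=18.1°, groundspeed=89.9 kt
Leg 4: track=25.1°, groundspeed=91.8 kt

Leg 1: heading 320.2°; drift -5.9° → track 314.3°, groundspeed 86.7 kt
Leg 2: heading 61.1°; drift +14.5° → track 75.6°, groundspeed 113.2 kt
Leg 3: heading 8.9°; drift +9.2° → track 18.1°, groundspeed 89.9 kt
Leg 4: heading 14.6°; drift +10.5° → track 25.1°, groundspeed 91.8 kt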